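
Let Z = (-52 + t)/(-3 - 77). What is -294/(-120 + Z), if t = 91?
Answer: 1120/459 ≈ 2.4401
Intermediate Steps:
Z = -39/80 (Z = (-52 + 91)/(-3 - 77) = 39/(-80) = 39*(-1/80) = -39/80 ≈ -0.48750)
-294/(-120 + Z) = -294/(-120 - 39/80) = -294/(-9639/80) = -294*(-80/9639) = 1120/459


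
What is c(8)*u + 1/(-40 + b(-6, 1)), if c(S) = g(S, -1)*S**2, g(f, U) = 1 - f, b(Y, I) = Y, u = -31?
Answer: 638847/46 ≈ 13888.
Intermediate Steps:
c(S) = S**2*(1 - S) (c(S) = (1 - S)*S**2 = S**2*(1 - S))
c(8)*u + 1/(-40 + b(-6, 1)) = (8**2*(1 - 1*8))*(-31) + 1/(-40 - 6) = (64*(1 - 8))*(-31) + 1/(-46) = (64*(-7))*(-31) - 1/46 = -448*(-31) - 1/46 = 13888 - 1/46 = 638847/46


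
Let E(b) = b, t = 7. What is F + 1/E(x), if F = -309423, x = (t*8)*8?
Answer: -138621503/448 ≈ -3.0942e+5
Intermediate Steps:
x = 448 (x = (7*8)*8 = 56*8 = 448)
F + 1/E(x) = -309423 + 1/448 = -138621503/448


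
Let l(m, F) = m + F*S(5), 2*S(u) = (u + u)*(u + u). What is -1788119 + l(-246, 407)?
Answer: -1768015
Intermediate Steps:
S(u) = 2*u**2 (S(u) = ((u + u)*(u + u))/2 = ((2*u)*(2*u))/2 = (4*u**2)/2 = 2*u**2)
l(m, F) = m + 50*F (l(m, F) = m + F*(2*5**2) = m + F*(2*25) = m + F*50 = m + 50*F)
-1788119 + l(-246, 407) = -1788119 + (-246 + 50*407) = -1788119 + (-246 + 20350) = -1788119 + 20104 = -1768015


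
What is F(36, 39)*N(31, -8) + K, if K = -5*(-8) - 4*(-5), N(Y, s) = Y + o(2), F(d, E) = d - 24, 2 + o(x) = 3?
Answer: 444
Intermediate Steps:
o(x) = 1 (o(x) = -2 + 3 = 1)
F(d, E) = -24 + d
N(Y, s) = 1 + Y (N(Y, s) = Y + 1 = 1 + Y)
K = 60 (K = 40 + 20 = 60)
F(36, 39)*N(31, -8) + K = (-24 + 36)*(1 + 31) + 60 = 12*32 + 60 = 384 + 60 = 444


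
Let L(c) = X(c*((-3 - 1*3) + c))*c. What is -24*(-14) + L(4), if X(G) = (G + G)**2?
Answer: 1360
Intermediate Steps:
X(G) = 4*G**2 (X(G) = (2*G)**2 = 4*G**2)
L(c) = 4*c**3*(-6 + c)**2 (L(c) = (4*(c*((-3 - 1*3) + c))**2)*c = (4*(c*((-3 - 3) + c))**2)*c = (4*(c*(-6 + c))**2)*c = (4*(c**2*(-6 + c)**2))*c = (4*c**2*(-6 + c)**2)*c = 4*c**3*(-6 + c)**2)
-24*(-14) + L(4) = -24*(-14) + 4*4**3*(-6 + 4)**2 = 336 + 4*64*(-2)**2 = 336 + 4*64*4 = 336 + 1024 = 1360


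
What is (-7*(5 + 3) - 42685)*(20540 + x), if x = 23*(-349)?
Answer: -534818133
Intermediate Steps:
x = -8027
(-7*(5 + 3) - 42685)*(20540 + x) = (-7*(5 + 3) - 42685)*(20540 - 8027) = (-7*8 - 42685)*12513 = (-56 - 42685)*12513 = -42741*12513 = -534818133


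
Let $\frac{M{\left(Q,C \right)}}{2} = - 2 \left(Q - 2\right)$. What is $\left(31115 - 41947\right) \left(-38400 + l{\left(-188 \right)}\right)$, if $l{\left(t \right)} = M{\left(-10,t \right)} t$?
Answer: $513696768$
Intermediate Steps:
$M{\left(Q,C \right)} = 8 - 4 Q$ ($M{\left(Q,C \right)} = 2 \left(- 2 \left(Q - 2\right)\right) = 2 \left(- 2 \left(-2 + Q\right)\right) = 2 \left(4 - 2 Q\right) = 8 - 4 Q$)
$l{\left(t \right)} = 48 t$ ($l{\left(t \right)} = \left(8 - -40\right) t = \left(8 + 40\right) t = 48 t$)
$\left(31115 - 41947\right) \left(-38400 + l{\left(-188 \right)}\right) = \left(31115 - 41947\right) \left(-38400 + 48 \left(-188\right)\right) = - 10832 \left(-38400 - 9024\right) = \left(-10832\right) \left(-47424\right) = 513696768$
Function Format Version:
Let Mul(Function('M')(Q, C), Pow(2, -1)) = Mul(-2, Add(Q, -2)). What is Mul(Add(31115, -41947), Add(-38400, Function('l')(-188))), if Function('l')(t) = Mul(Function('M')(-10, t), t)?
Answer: 513696768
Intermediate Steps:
Function('M')(Q, C) = Add(8, Mul(-4, Q)) (Function('M')(Q, C) = Mul(2, Mul(-2, Add(Q, -2))) = Mul(2, Mul(-2, Add(-2, Q))) = Mul(2, Add(4, Mul(-2, Q))) = Add(8, Mul(-4, Q)))
Function('l')(t) = Mul(48, t) (Function('l')(t) = Mul(Add(8, Mul(-4, -10)), t) = Mul(Add(8, 40), t) = Mul(48, t))
Mul(Add(31115, -41947), Add(-38400, Function('l')(-188))) = Mul(Add(31115, -41947), Add(-38400, Mul(48, -188))) = Mul(-10832, Add(-38400, -9024)) = Mul(-10832, -47424) = 513696768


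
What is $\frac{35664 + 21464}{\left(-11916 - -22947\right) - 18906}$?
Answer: $- \frac{57128}{7875} \approx -7.2543$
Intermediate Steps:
$\frac{35664 + 21464}{\left(-11916 - -22947\right) - 18906} = \frac{57128}{\left(-11916 + 22947\right) - 18906} = \frac{57128}{11031 - 18906} = \frac{57128}{-7875} = 57128 \left(- \frac{1}{7875}\right) = - \frac{57128}{7875}$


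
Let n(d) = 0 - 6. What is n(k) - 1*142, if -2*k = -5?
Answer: -148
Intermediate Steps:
k = 5/2 (k = -1/2*(-5) = 5/2 ≈ 2.5000)
n(d) = -6
n(k) - 1*142 = -6 - 1*142 = -6 - 142 = -148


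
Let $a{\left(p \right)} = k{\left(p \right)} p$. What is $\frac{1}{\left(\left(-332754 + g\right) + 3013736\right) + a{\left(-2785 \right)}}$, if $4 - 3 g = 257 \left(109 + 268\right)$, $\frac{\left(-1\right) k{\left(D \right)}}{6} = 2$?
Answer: $\frac{1}{2682107} \approx 3.7284 \cdot 10^{-7}$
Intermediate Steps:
$k{\left(D \right)} = -12$ ($k{\left(D \right)} = \left(-6\right) 2 = -12$)
$a{\left(p \right)} = - 12 p$
$g = -32295$ ($g = \frac{4}{3} - \frac{257 \left(109 + 268\right)}{3} = \frac{4}{3} - \frac{257 \cdot 377}{3} = \frac{4}{3} - \frac{96889}{3} = -32295$)
$\frac{1}{\left(\left(-332754 + g\right) + 3013736\right) + a{\left(-2785 \right)}} = \frac{1}{\left(\left(-332754 - 32295\right) + 3013736\right) - -33420} = \frac{1}{\left(-365049 + 3013736\right) + 33420} = \frac{1}{2648687 + 33420} = \frac{1}{2682107}$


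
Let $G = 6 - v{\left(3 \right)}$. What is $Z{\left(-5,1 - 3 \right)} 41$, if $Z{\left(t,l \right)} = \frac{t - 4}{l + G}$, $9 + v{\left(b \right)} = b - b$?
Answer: $- \frac{369}{13} \approx -28.385$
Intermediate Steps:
$v{\left(b \right)} = -9$ ($v{\left(b \right)} = -9 + \left(b - b\right) = -9 + 0 = -9$)
$G = 15$ ($G = 6 - -9 = 6 + 9 = 15$)
$Z{\left(t,l \right)} = \frac{-4 + t}{15 + l}$ ($Z{\left(t,l \right)} = \frac{t - 4}{l + 15} = \frac{-4 + t}{15 + l}$)
$Z{\left(-5,1 - 3 \right)} 41 = \frac{-4 - 5}{15 + \left(1 - 3\right)} 41 = \frac{1}{15 + \left(1 - 3\right)} \left(-9\right) 41 = \frac{1}{15 - 2} \left(-9\right) 41 = \frac{1}{13} \left(-9\right) 41 = \left(- \frac{9}{13}\right) 41 = - \frac{369}{13}$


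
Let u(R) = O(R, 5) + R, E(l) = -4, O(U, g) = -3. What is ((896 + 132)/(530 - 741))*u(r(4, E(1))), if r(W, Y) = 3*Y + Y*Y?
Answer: -1028/211 ≈ -4.8720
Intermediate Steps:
r(W, Y) = Y² + 3*Y (r(W, Y) = 3*Y + Y² = Y² + 3*Y)
u(R) = -3 + R
((896 + 132)/(530 - 741))*u(r(4, E(1))) = ((896 + 132)/(530 - 741))*(-3 - 4*(3 - 4)) = (1028/(-211))*(-3 - 4*(-1)) = (1028*(-1/211))*(-3 + 4) = -1028/211*1 = -1028/211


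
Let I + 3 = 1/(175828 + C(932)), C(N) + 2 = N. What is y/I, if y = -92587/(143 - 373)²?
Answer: 8182746473/14025720850 ≈ 0.58341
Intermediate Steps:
C(N) = -2 + N
y = -92587/52900 (y = -92587/((-230)²) = -92587/52900 ≈ -1.7502)
I = -530273/176758 (I = -3 + 1/(175828 + (-2 + 932)) = -3 + 1/(175828 + 930) = -3 + 1/176758 = -530273/176758 ≈ -3.0000)
y/I = -92587/(52900*(-530273/176758)) = -92587/52900*(-176758/530273) = 8182746473/14025720850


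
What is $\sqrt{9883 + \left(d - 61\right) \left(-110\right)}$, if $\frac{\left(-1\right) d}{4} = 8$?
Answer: $\sqrt{20113} \approx 141.82$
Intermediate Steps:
$d = -32$ ($d = \left(-4\right) 8 = -32$)
$\sqrt{9883 + \left(d - 61\right) \left(-110\right)} = \sqrt{9883 + \left(-32 - 61\right) \left(-110\right)} = \sqrt{9883 - -10230} = \sqrt{9883 + 10230} = \sqrt{20113}$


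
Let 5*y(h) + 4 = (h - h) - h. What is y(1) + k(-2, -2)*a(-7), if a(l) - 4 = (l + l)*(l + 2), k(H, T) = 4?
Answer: 295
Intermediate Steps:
a(l) = 4 + 2*l*(2 + l) (a(l) = 4 + (l + l)*(l + 2) = 4 + (2*l)*(2 + l) = 4 + 2*l*(2 + l))
y(h) = -4/5 - h/5 (y(h) = -4/5 + ((h - h) - h)/5 = -4/5 + (0 - h)/5 = -4/5 + (-h)/5 = -4/5 - h/5)
y(1) + k(-2, -2)*a(-7) = (-4/5 - 1/5*1) + 4*(4 + 2*(-7)**2 + 4*(-7)) = (-4/5 - 1/5) + 4*(4 + 2*49 - 28) = -1 + 4*(4 + 98 - 28) = -1 + 4*74 = -1 + 296 = 295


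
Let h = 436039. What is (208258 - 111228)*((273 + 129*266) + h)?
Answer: 45664840780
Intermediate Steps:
(208258 - 111228)*((273 + 129*266) + h) = (208258 - 111228)*((273 + 129*266) + 436039) = 97030*((273 + 34314) + 436039) = 97030*(34587 + 436039) = 97030*470626 = 45664840780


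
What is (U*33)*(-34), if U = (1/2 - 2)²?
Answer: -5049/2 ≈ -2524.5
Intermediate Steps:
U = 9/4 (U = (½ - 2)² = (-3/2)² = 9/4 ≈ 2.2500)
(U*33)*(-34) = ((9/4)*33)*(-34) = (297/4)*(-34) = -5049/2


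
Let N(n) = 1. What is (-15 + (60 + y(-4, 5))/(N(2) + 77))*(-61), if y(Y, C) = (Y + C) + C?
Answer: 11224/13 ≈ 863.38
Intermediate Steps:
y(Y, C) = Y + 2*C (y(Y, C) = (C + Y) + C = Y + 2*C)
(-15 + (60 + y(-4, 5))/(N(2) + 77))*(-61) = (-15 + (60 + (-4 + 2*5))/(1 + 77))*(-61) = (-15 + (60 + (-4 + 10))/78)*(-61) = (-15 + (60 + 6)*(1/78))*(-61) = (-15 + 66*(1/78))*(-61) = (-15 + 11/13)*(-61) = -184/13*(-61) = 11224/13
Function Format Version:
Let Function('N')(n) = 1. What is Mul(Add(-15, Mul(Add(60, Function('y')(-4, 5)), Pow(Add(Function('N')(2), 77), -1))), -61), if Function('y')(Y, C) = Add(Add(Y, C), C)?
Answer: Rational(11224, 13) ≈ 863.38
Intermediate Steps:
Function('y')(Y, C) = Add(Y, Mul(2, C)) (Function('y')(Y, C) = Add(Add(C, Y), C) = Add(Y, Mul(2, C)))
Mul(Add(-15, Mul(Add(60, Function('y')(-4, 5)), Pow(Add(Function('N')(2), 77), -1))), -61) = Mul(Add(-15, Mul(Add(60, Add(-4, Mul(2, 5))), Pow(Add(1, 77), -1))), -61) = Mul(Add(-15, Mul(Add(60, Add(-4, 10)), Pow(78, -1))), -61) = Mul(Add(-15, Mul(Add(60, 6), Rational(1, 78))), -61) = Mul(Add(-15, Mul(66, Rational(1, 78))), -61) = Mul(Add(-15, Rational(11, 13)), -61) = Mul(Rational(-184, 13), -61) = Rational(11224, 13)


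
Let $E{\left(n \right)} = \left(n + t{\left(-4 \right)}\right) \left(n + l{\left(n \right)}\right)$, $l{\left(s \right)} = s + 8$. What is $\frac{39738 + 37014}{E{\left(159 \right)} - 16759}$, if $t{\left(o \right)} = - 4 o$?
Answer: $\frac{76752}{40291} \approx 1.9049$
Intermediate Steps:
$l{\left(s \right)} = 8 + s$
$E{\left(n \right)} = \left(8 + 2 n\right) \left(16 + n\right)$ ($E{\left(n \right)} = \left(n - -16\right) \left(n + \left(8 + n\right)\right) = \left(n + 16\right) \left(8 + 2 n\right) = \left(16 + n\right) \left(8 + 2 n\right) = \left(8 + 2 n\right) \left(16 + n\right)$)
$\frac{39738 + 37014}{E{\left(159 \right)} - 16759} = \frac{39738 + 37014}{\left(128 + 2 \cdot 159^{2} + 40 \cdot 159\right) - 16759} = \frac{76752}{\left(128 + 2 \cdot 25281 + 6360\right) - 16759} = \frac{76752}{\left(128 + 50562 + 6360\right) - 16759} = \frac{76752}{57050 - 16759} = \frac{76752}{40291}$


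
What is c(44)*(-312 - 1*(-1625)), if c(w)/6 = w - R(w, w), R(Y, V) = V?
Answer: 0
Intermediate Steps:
c(w) = 0 (c(w) = 6*(w - w) = 6*0 = 0)
c(44)*(-312 - 1*(-1625)) = 0*(-312 - 1*(-1625)) = 0*(-312 + 1625) = 0*1313 = 0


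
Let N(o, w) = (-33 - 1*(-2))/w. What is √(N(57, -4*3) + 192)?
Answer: √7005/6 ≈ 13.949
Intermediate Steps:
N(o, w) = -31/w (N(o, w) = (-33 + 2)/w = -31/w)
√(N(57, -4*3) + 192) = √(-31/((-4*3)) + 192) = √(-31/(-12) + 192) = √(-31*(-1/12) + 192) = √(31/12 + 192) = √(2335/12) = √7005/6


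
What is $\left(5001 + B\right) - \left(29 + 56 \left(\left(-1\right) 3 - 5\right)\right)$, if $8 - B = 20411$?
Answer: $-14983$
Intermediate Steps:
$B = -20403$ ($B = 8 - 20411 = -20403$)
$\left(5001 + B\right) - \left(29 + 56 \left(\left(-1\right) 3 - 5\right)\right) = \left(5001 - 20403\right) - \left(29 + 56 \left(\left(-1\right) 3 - 5\right)\right) = -15402 - \left(29 + 56 \left(-3 - 5\right)\right) = -15402 - -419 = -15402 + \left(-29 + 448\right) = -15402 + 419 = -14983$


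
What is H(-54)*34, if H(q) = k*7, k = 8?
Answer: 1904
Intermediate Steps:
H(q) = 56 (H(q) = 8*7 = 56)
H(-54)*34 = 56*34 = 1904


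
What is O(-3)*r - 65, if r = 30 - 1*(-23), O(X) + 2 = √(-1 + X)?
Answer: -171 + 106*I ≈ -171.0 + 106.0*I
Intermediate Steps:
O(X) = -2 + √(-1 + X)
r = 53 (r = 30 + 23 = 53)
O(-3)*r - 65 = (-2 + √(-1 - 3))*53 - 65 = (-2 + √(-4))*53 - 65 = (-2 + 2*I)*53 - 65 = (-106 + 106*I) - 65 = -171 + 106*I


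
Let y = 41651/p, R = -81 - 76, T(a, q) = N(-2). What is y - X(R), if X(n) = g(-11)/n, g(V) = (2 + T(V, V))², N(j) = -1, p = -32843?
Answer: -6506364/5156351 ≈ -1.2618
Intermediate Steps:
T(a, q) = -1
R = -157
y = -41651/32843 (y = 41651/(-32843) = 41651*(-1/32843) = -41651/32843 ≈ -1.2682)
g(V) = 1 (g(V) = (2 - 1)² = 1² = 1)
X(n) = 1/n
y - X(R) = -41651/32843 - 1/(-157) = -41651/32843 - 1*(-1/157) = -41651/32843 + 1/157 = -6506364/5156351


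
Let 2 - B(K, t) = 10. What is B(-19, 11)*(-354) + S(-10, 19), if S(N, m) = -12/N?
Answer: 14166/5 ≈ 2833.2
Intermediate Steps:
B(K, t) = -8 (B(K, t) = 2 - 1*10 = 2 - 10 = -8)
B(-19, 11)*(-354) + S(-10, 19) = -8*(-354) - 12/(-10) = 2832 - 12*(-⅒) = 2832 + 6/5 = 14166/5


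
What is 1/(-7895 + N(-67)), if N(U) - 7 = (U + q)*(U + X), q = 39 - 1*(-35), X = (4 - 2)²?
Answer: -1/8329 ≈ -0.00012006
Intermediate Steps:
X = 4 (X = 2² = 4)
q = 74 (q = 39 + 35 = 74)
N(U) = 7 + (4 + U)*(74 + U) (N(U) = 7 + (U + 74)*(U + 4) = 7 + (74 + U)*(4 + U) = 7 + (4 + U)*(74 + U))
1/(-7895 + N(-67)) = 1/(-7895 + (303 + (-67)² + 78*(-67))) = 1/(-7895 + (303 + 4489 - 5226)) = 1/(-7895 - 434) = 1/(-8329) = -1/8329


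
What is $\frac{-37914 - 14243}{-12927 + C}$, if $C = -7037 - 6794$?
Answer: $\frac{52157}{26758} \approx 1.9492$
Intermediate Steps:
$C = -13831$ ($C = -7037 - 6794 = -13831$)
$\frac{-37914 - 14243}{-12927 + C} = \frac{-37914 - 14243}{-12927 - 13831} = - \frac{52157}{-26758} = \left(-52157\right) \left(- \frac{1}{26758}\right) = \frac{52157}{26758}$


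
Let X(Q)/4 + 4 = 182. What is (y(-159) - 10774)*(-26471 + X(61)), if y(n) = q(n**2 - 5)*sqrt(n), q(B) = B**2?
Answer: 277527466 - 16456811417584*I*sqrt(159) ≈ 2.7753e+8 - 2.0751e+14*I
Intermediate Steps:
X(Q) = 712 (X(Q) = -16 + 4*182 = -16 + 728 = 712)
y(n) = sqrt(n)*(-5 + n**2)**2 (y(n) = (n**2 - 5)**2*sqrt(n) = (-5 + n**2)**2*sqrt(n) = sqrt(n)*(-5 + n**2)**2)
(y(-159) - 10774)*(-26471 + X(61)) = (sqrt(-159)*(-5 + (-159)**2)**2 - 10774)*(-26471 + 712) = ((I*sqrt(159))*(-5 + 25281)**2 - 10774)*(-25759) = ((I*sqrt(159))*25276**2 - 10774)*(-25759) = ((I*sqrt(159))*638876176 - 10774)*(-25759) = (638876176*I*sqrt(159) - 10774)*(-25759) = (-10774 + 638876176*I*sqrt(159))*(-25759) = 277527466 - 16456811417584*I*sqrt(159)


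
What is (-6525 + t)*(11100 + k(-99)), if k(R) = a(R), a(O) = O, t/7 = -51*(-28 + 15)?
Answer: -20725884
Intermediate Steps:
t = 4641 (t = 7*(-51*(-28 + 15)) = 7*(-51*(-13)) = 7*663 = 4641)
k(R) = R
(-6525 + t)*(11100 + k(-99)) = (-6525 + 4641)*(11100 - 99) = -1884*11001 = -20725884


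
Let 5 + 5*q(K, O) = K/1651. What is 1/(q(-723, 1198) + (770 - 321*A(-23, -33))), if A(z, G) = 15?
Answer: -8255/33400453 ≈ -0.00024715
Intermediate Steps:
q(K, O) = -1 + K/8255 (q(K, O) = -1 + (K/1651)/5 = -1 + K/8255)
1/(q(-723, 1198) + (770 - 321*A(-23, -33))) = 1/((-1 + (1/8255)*(-723)) + (770 - 321*15)) = 1/((-1 - 723/8255) + (770 - 4815)) = 1/(-8978/8255 - 4045) = 1/(-33400453/8255) = -8255/33400453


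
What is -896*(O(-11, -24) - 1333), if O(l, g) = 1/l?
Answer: 13138944/11 ≈ 1.1945e+6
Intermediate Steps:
-896*(O(-11, -24) - 1333) = -896*(1/(-11) - 1333) = -896*(-1/11 - 1333) = -896*(-14664/11) = 13138944/11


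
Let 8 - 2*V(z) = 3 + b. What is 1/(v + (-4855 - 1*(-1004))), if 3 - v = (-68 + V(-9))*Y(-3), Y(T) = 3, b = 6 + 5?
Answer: -1/3635 ≈ -0.00027510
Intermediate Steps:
b = 11
V(z) = -3 (V(z) = 4 - (3 + 11)/2 = 4 - ½*14 = 4 - 7 = -3)
v = 216 (v = 3 - (-68 - 3)*3 = 3 - (-71)*3 = 3 - 1*(-213) = 3 + 213 = 216)
1/(v + (-4855 - 1*(-1004))) = 1/(216 + (-4855 - 1*(-1004))) = 1/(216 + (-4855 + 1004)) = 1/(216 - 3851) = 1/(-3635) = -1/3635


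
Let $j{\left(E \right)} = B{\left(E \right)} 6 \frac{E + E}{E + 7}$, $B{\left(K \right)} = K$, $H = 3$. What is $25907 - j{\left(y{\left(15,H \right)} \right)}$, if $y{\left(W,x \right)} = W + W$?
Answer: $\frac{947759}{37} \approx 25615.0$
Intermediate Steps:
$y{\left(W,x \right)} = 2 W$
$j{\left(E \right)} = \frac{12 E^{2}}{7 + E}$ ($j{\left(E \right)} = E 6 \frac{E + E}{E + 7} = 6 E \frac{2 E}{7 + E} = \frac{12 E^{2}}{7 + E}$)
$25907 - j{\left(y{\left(15,H \right)} \right)} = 25907 - \frac{12 \left(2 \cdot 15\right)^{2}}{7 + 2 \cdot 15} = 25907 - \frac{12 \cdot 30^{2}}{7 + 30} = 25907 - 12 \cdot 900 \cdot \frac{1}{37} = 25907 - \frac{10800}{37} = \frac{947759}{37}$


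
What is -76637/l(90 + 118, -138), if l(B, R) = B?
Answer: -76637/208 ≈ -368.45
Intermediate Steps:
-76637/l(90 + 118, -138) = -76637/(90 + 118) = -76637/208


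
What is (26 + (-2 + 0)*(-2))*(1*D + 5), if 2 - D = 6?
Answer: 30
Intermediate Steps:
D = -4 (D = 2 - 1*6 = 2 - 6 = -4)
(26 + (-2 + 0)*(-2))*(1*D + 5) = (26 + (-2 + 0)*(-2))*(1*(-4) + 5) = (26 - 2*(-2))*(-4 + 5) = (26 + 4)*1 = 30*1 = 30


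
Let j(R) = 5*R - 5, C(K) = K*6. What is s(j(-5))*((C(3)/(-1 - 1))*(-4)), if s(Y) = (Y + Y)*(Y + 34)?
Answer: -8640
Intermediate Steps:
C(K) = 6*K
j(R) = -5 + 5*R
s(Y) = 2*Y*(34 + Y) (s(Y) = (2*Y)*(34 + Y) = 2*Y*(34 + Y))
s(j(-5))*((C(3)/(-1 - 1))*(-4)) = (2*(-5 + 5*(-5))*(34 + (-5 + 5*(-5))))*(((6*3)/(-1 - 1))*(-4)) = (2*(-5 - 25)*(34 + (-5 - 25)))*((18/(-2))*(-4)) = (2*(-30)*(34 - 30))*(-½*18*(-4)) = (2*(-30)*4)*(-9*(-4)) = -240*36 = -8640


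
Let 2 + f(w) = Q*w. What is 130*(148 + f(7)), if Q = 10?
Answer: 28080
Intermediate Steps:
f(w) = -2 + 10*w
130*(148 + f(7)) = 130*(148 + (-2 + 10*7)) = 130*(148 + (-2 + 70)) = 130*(148 + 68) = 130*216 = 28080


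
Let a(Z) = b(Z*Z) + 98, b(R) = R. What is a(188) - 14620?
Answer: 20822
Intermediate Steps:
a(Z) = 98 + Z² (a(Z) = Z*Z + 98 = Z² + 98 = 98 + Z²)
a(188) - 14620 = (98 + 188²) - 14620 = (98 + 35344) - 14620 = 35442 - 14620 = 20822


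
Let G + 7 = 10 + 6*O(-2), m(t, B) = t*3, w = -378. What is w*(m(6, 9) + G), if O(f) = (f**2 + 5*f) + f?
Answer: 10206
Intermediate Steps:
O(f) = f**2 + 6*f
m(t, B) = 3*t
G = -45 (G = -7 + (10 + 6*(-2*(6 - 2))) = -7 + (10 + 6*(-2*4)) = -7 + (10 + 6*(-8)) = -7 + (10 - 48) = -7 - 38 = -45)
w*(m(6, 9) + G) = -378*(3*6 - 45) = -378*(18 - 45) = -378*(-27) = 10206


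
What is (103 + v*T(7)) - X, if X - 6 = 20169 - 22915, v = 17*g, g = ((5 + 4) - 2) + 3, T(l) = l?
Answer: 4033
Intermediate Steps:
g = 10 (g = (9 - 2) + 3 = 7 + 3 = 10)
v = 170 (v = 17*10 = 170)
X = -2740 (X = 6 + (20169 - 22915) = 6 - 2746 = -2740)
(103 + v*T(7)) - X = (103 + 170*7) - 1*(-2740) = (103 + 1190) + 2740 = 1293 + 2740 = 4033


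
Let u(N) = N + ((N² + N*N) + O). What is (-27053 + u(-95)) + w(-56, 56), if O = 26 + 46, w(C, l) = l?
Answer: -8970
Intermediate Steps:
O = 72
u(N) = 72 + N + 2*N² (u(N) = N + ((N² + N*N) + 72) = N + ((N² + N²) + 72) = N + (2*N² + 72) = N + (72 + 2*N²) = 72 + N + 2*N²)
(-27053 + u(-95)) + w(-56, 56) = (-27053 + (72 - 95 + 2*(-95)²)) + 56 = (-27053 + (72 - 95 + 2*9025)) + 56 = (-27053 + (72 - 95 + 18050)) + 56 = (-27053 + 18027) + 56 = -9026 + 56 = -8970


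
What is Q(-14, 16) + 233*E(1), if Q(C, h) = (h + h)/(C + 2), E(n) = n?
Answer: 691/3 ≈ 230.33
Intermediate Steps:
Q(C, h) = 2*h/(2 + C) (Q(C, h) = (2*h)/(2 + C) = 2*h/(2 + C))
Q(-14, 16) + 233*E(1) = 2*16/(2 - 14) + 233*1 = 2*16/(-12) + 233 = 2*16*(-1/12) + 233 = -8/3 + 233 = 691/3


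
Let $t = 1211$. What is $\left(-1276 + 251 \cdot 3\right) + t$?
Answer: $688$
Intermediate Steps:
$\left(-1276 + 251 \cdot 3\right) + t = \left(-1276 + 251 \cdot 3\right) + 1211 = \left(-1276 + 753\right) + 1211 = -523 + 1211 = 688$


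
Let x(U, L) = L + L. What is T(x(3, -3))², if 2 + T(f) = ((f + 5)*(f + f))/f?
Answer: 16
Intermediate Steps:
x(U, L) = 2*L
T(f) = 8 + 2*f (T(f) = -2 + ((f + 5)*(f + f))/f = -2 + ((5 + f)*(2*f))/f = -2 + (2*f*(5 + f))/f = -2 + (10 + 2*f) = 8 + 2*f)
T(x(3, -3))² = (8 + 2*(2*(-3)))² = (8 + 2*(-6))² = (8 - 12)² = (-4)² = 16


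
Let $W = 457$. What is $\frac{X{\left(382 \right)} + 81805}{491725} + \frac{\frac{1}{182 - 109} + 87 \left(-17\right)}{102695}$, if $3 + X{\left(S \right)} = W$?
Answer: $\frac{112716868603}{737266403575} \approx 0.15288$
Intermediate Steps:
$X{\left(S \right)} = 454$ ($X{\left(S \right)} = -3 + 457 = 454$)
$\frac{X{\left(382 \right)} + 81805}{491725} + \frac{\frac{1}{182 - 109} + 87 \left(-17\right)}{102695} = \frac{454 + 81805}{491725} + \frac{\frac{1}{182 - 109} + 87 \left(-17\right)}{102695} = 82259 \cdot \frac{1}{491725} + \left(\frac{1}{73} - 1479\right) \frac{1}{102695} = \frac{82259}{491725} + \left(\frac{1}{73} - 1479\right) \frac{1}{102695} = \frac{82259}{491725} - \frac{107966}{7496735} = \frac{112716868603}{737266403575}$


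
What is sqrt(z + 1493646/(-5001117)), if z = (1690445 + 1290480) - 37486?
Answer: sqrt(67602249234369201)/151549 ≈ 1715.6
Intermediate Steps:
z = 2943439 (z = 2980925 - 37486 = 2943439)
sqrt(z + 1493646/(-5001117)) = sqrt(2943439 + 1493646/(-5001117)) = sqrt(2943439 + 1493646*(-1/5001117)) = sqrt(2943439 - 45262/151549) = sqrt(446075191749/151549) = sqrt(67602249234369201)/151549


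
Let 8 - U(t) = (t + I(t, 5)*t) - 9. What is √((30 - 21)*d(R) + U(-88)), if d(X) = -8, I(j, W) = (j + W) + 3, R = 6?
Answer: 7*I*√143 ≈ 83.708*I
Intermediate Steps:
I(j, W) = 3 + W + j (I(j, W) = (W + j) + 3 = 3 + W + j)
U(t) = 17 - t - t*(8 + t) (U(t) = 8 - ((t + (3 + 5 + t)*t) - 9) = 8 - ((t + (8 + t)*t) - 9) = 8 - ((t + t*(8 + t)) - 9) = 8 - (-9 + t + t*(8 + t)) = 8 + (9 - t - t*(8 + t)) = 17 - t - t*(8 + t))
√((30 - 21)*d(R) + U(-88)) = √((30 - 21)*(-8) + (17 - 1*(-88) - 1*(-88)*(8 - 88))) = √(9*(-8) + (17 + 88 - 1*(-88)*(-80))) = √(-72 + (17 + 88 - 7040)) = √(-72 - 6935) = √(-7007) = 7*I*√143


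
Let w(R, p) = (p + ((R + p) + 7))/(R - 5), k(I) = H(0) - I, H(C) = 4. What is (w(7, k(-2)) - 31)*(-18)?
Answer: 324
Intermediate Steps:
k(I) = 4 - I
w(R, p) = (7 + R + 2*p)/(-5 + R) (w(R, p) = (p + (7 + R + p))/(-5 + R) = (7 + R + 2*p)/(-5 + R))
(w(7, k(-2)) - 31)*(-18) = ((7 + 7 + 2*(4 - 1*(-2)))/(-5 + 7) - 31)*(-18) = ((7 + 7 + 2*(4 + 2))/2 - 31)*(-18) = ((7 + 7 + 2*6)/2 - 31)*(-18) = ((7 + 7 + 12)/2 - 31)*(-18) = ((1/2)*26 - 31)*(-18) = (13 - 31)*(-18) = -18*(-18) = 324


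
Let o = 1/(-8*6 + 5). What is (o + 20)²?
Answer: 737881/1849 ≈ 399.07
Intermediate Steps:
o = -1/43 (o = 1/(-48 + 5) = 1/(-43) = -1/43 ≈ -0.023256)
(o + 20)² = (-1/43 + 20)² = (859/43)² = 737881/1849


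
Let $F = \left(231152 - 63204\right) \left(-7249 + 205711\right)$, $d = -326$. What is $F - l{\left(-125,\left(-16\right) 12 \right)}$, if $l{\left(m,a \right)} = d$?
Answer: $33331296302$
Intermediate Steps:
$l{\left(m,a \right)} = -326$
$F = 33331295976$ ($F = 167948 \cdot 198462 = 33331295976$)
$F - l{\left(-125,\left(-16\right) 12 \right)} = 33331295976 - -326 = 33331295976 + 326 = 33331296302$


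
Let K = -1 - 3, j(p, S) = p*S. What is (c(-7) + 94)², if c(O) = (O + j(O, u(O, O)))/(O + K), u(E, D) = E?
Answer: 984064/121 ≈ 8132.8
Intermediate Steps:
j(p, S) = S*p
K = -4
c(O) = (O + O²)/(-4 + O) (c(O) = (O + O*O)/(O - 4) = (O + O²)/(-4 + O))
(c(-7) + 94)² = (-7*(1 - 7)/(-4 - 7) + 94)² = (-7*(-6)/(-11) + 94)² = (-7*(-1/11)*(-6) + 94)² = (-42/11 + 94)² = (992/11)² = 984064/121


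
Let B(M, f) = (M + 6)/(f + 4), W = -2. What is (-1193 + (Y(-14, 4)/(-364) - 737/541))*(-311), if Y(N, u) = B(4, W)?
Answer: 73147605855/196924 ≈ 3.7145e+5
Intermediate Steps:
B(M, f) = (6 + M)/(4 + f)
Y(N, u) = 5 (Y(N, u) = (6 + 4)/(4 - 2) = 10/2 = (1/2)*10 = 5)
(-1193 + (Y(-14, 4)/(-364) - 737/541))*(-311) = (-1193 + (5/(-364) - 737/541))*(-311) = (-1193 + (5*(-1/364) - 737*1/541))*(-311) = (-1193 + (-5/364 - 737/541))*(-311) = (-1193 - 270973/196924)*(-311) = -235201305/196924*(-311) = 73147605855/196924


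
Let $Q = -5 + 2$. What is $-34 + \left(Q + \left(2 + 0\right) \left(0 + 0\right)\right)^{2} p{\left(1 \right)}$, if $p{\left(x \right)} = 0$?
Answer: $-34$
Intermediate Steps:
$Q = -3$
$-34 + \left(Q + \left(2 + 0\right) \left(0 + 0\right)\right)^{2} p{\left(1 \right)} = -34 + \left(-3 + \left(2 + 0\right) \left(0 + 0\right)\right)^{2} \cdot 0 = -34 + \left(-3 + 2 \cdot 0\right)^{2} \cdot 0 = -34 + \left(-3 + 0\right)^{2} \cdot 0 = -34 + \left(-3\right)^{2} \cdot 0 = -34 + 9 \cdot 0 = -34 + 0 = -34$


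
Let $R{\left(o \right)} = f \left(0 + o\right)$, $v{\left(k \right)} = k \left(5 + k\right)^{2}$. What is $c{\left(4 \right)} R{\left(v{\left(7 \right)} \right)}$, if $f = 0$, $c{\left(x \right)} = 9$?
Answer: $0$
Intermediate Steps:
$R{\left(o \right)} = 0$ ($R{\left(o \right)} = 0 \left(0 + o\right) = 0 o = 0$)
$c{\left(4 \right)} R{\left(v{\left(7 \right)} \right)} = 9 \cdot 0 = 0$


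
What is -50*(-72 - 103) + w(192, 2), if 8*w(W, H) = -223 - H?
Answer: 69775/8 ≈ 8721.9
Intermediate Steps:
w(W, H) = -223/8 - H/8 (w(W, H) = (-223 - H)/8 = -223/8 - H/8)
-50*(-72 - 103) + w(192, 2) = -50*(-72 - 103) + (-223/8 - 1/8*2) = -50*(-175) + (-223/8 - 1/4) = 8750 - 225/8 = 69775/8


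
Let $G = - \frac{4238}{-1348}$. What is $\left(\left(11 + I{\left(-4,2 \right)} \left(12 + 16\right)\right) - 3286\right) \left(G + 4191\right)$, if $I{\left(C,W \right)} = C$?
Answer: $- \frac{9574551111}{674} \approx -1.4206 \cdot 10^{7}$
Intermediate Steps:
$G = \frac{2119}{674}$ ($G = \left(-4238\right) \left(- \frac{1}{1348}\right) = \frac{2119}{674} \approx 3.1439$)
$\left(\left(11 + I{\left(-4,2 \right)} \left(12 + 16\right)\right) - 3286\right) \left(G + 4191\right) = \left(\left(11 - 4 \left(12 + 16\right)\right) - 3286\right) \left(\frac{2119}{674} + 4191\right) = \left(\left(11 - 112\right) - 3286\right) \frac{2826853}{674} = \left(-101 - 3286\right) \frac{2826853}{674} = \left(-3387\right) \frac{2826853}{674} = - \frac{9574551111}{674}$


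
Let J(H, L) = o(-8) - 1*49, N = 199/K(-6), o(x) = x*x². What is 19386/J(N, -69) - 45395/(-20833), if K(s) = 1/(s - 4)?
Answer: -126133981/3895771 ≈ -32.377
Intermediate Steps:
K(s) = 1/(-4 + s)
o(x) = x³
N = -1990 (N = 199/(1/(-4 - 6)) = 199/(1/(-10)) = 199/(-⅒) = 199*(-10) = -1990)
J(H, L) = -561 (J(H, L) = (-8)³ - 1*49 = -512 - 49 = -561)
19386/J(N, -69) - 45395/(-20833) = 19386/(-561) - 45395/(-20833) = 19386*(-1/561) - 45395*(-1/20833) = -6462/187 + 45395/20833 = -126133981/3895771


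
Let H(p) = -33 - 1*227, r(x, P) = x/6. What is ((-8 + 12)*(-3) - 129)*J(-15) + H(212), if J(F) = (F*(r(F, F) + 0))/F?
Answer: 185/2 ≈ 92.500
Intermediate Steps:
r(x, P) = x/6 (r(x, P) = x*(⅙) = x/6)
J(F) = F/6 (J(F) = (F*(F/6 + 0))/F = (F*(F/6))/F = (F²/6)/F = F/6)
H(p) = -260 (H(p) = -33 - 227 = -260)
((-8 + 12)*(-3) - 129)*J(-15) + H(212) = ((-8 + 12)*(-3) - 129)*((⅙)*(-15)) - 260 = (4*(-3) - 129)*(-5/2) - 260 = (-12 - 129)*(-5/2) - 260 = -141*(-5/2) - 260 = 705/2 - 260 = 185/2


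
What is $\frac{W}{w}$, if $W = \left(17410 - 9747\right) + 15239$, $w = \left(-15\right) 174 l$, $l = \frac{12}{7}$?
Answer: $- \frac{26719}{5220} \approx -5.1186$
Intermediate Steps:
$l = \frac{12}{7}$ ($l = 12 \cdot \frac{1}{7} = \frac{12}{7} \approx 1.7143$)
$w = - \frac{31320}{7}$ ($w = \left(-15\right) 174 \cdot \frac{12}{7} = \left(-2610\right) \frac{12}{7} = - \frac{31320}{7} \approx -4474.3$)
$W = 22902$ ($W = 7663 + 15239 = 22902$)
$\frac{W}{w} = \frac{22902}{- \frac{31320}{7}} = 22902 \left(- \frac{7}{31320}\right) = - \frac{26719}{5220}$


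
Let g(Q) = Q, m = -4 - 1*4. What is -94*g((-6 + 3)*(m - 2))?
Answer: -2820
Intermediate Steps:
m = -8 (m = -4 - 4 = -8)
-94*g((-6 + 3)*(m - 2)) = -94*(-6 + 3)*(-8 - 2) = -(-282)*(-10) = -94*30 = -2820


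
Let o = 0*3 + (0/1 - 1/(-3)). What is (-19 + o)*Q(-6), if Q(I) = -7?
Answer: 392/3 ≈ 130.67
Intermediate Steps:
o = ⅓ (o = 0 + (0*1 - 1*(-⅓)) = 0 + (0 + ⅓) = 0 + ⅓ = ⅓ ≈ 0.33333)
(-19 + o)*Q(-6) = (-19 + ⅓)*(-7) = -56/3*(-7) = 392/3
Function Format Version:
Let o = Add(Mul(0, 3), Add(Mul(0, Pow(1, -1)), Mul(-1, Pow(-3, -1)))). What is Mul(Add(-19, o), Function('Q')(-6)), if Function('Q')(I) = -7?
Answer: Rational(392, 3) ≈ 130.67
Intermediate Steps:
o = Rational(1, 3) (o = Add(0, Add(Mul(0, 1), Mul(-1, Rational(-1, 3)))) = Add(0, Add(0, Rational(1, 3))) = Add(0, Rational(1, 3)) = Rational(1, 3) ≈ 0.33333)
Mul(Add(-19, o), Function('Q')(-6)) = Mul(Add(-19, Rational(1, 3)), -7) = Mul(Rational(-56, 3), -7) = Rational(392, 3)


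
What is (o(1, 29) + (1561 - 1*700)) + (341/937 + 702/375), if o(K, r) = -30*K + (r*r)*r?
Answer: 2954154383/117125 ≈ 25222.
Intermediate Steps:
o(K, r) = r**3 - 30*K (o(K, r) = -30*K + r**2*r = -30*K + r**3 = r**3 - 30*K)
(o(1, 29) + (1561 - 1*700)) + (341/937 + 702/375) = ((29**3 - 30*1) + (1561 - 1*700)) + (341/937 + 702/375) = ((24389 - 30) + (1561 - 700)) + (341*(1/937) + 702*(1/375)) = (24359 + 861) + (341/937 + 234/125) = 25220 + 261883/117125 = 2954154383/117125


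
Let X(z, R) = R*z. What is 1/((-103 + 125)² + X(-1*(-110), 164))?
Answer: 1/18524 ≈ 5.3984e-5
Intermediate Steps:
1/((-103 + 125)² + X(-1*(-110), 164)) = 1/((-103 + 125)² + 164*(-1*(-110))) = 1/(22² + 164*110) = 1/(484 + 18040) = 1/18524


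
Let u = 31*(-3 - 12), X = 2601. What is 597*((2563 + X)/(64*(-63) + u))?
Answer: -1027636/1499 ≈ -685.55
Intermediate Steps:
u = -465 (u = 31*(-15) = -465)
597*((2563 + X)/(64*(-63) + u)) = 597*((2563 + 2601)/(64*(-63) - 465)) = 597*(5164/(-4032 - 465)) = 597*(5164/(-4497)) = 597*(5164*(-1/4497)) = 597*(-5164/4497) = -1027636/1499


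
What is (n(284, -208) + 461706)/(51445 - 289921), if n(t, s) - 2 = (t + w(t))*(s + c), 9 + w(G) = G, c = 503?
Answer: -208871/79492 ≈ -2.6276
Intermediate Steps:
w(G) = -9 + G
n(t, s) = 2 + (-9 + 2*t)*(503 + s) (n(t, s) = 2 + (t + (-9 + t))*(s + 503) = 2 + (-9 + 2*t)*(503 + s))
(n(284, -208) + 461706)/(51445 - 289921) = ((-4525 + 1006*284 - 208*284 - 208*(-9 + 284)) + 461706)/(51445 - 289921) = ((-4525 + 285704 - 59072 - 208*275) + 461706)/(-238476) = ((-4525 + 285704 - 59072 - 57200) + 461706)*(-1/238476) = (164907 + 461706)*(-1/238476) = 626613*(-1/238476) = -208871/79492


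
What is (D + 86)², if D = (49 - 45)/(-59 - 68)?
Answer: 119202724/16129 ≈ 7390.6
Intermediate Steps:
D = -4/127 (D = 4/(-127) = 4*(-1/127) = -4/127 ≈ -0.031496)
(D + 86)² = (-4/127 + 86)² = (10918/127)² = 119202724/16129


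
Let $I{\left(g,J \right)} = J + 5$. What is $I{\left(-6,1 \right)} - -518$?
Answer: $524$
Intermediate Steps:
$I{\left(g,J \right)} = 5 + J$
$I{\left(-6,1 \right)} - -518 = \left(5 + 1\right) - -518 = 6 + 518 = 524$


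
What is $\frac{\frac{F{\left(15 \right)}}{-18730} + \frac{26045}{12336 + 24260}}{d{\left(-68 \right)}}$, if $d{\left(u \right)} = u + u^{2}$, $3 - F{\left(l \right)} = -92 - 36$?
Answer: $\frac{241514387}{1561439336240} \approx 0.00015467$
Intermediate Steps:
$F{\left(l \right)} = 131$ ($F{\left(l \right)} = 3 - \left(-92 - 36\right) = 3 - -128 = 3 + 128 = 131$)
$\frac{\frac{F{\left(15 \right)}}{-18730} + \frac{26045}{12336 + 24260}}{d{\left(-68 \right)}} = \frac{\frac{131}{-18730} + \frac{26045}{12336 + 24260}}{\left(-68\right) \left(1 - 68\right)} = \frac{131 \left(- \frac{1}{18730}\right) + \frac{26045}{36596}}{\left(-68\right) \left(-67\right)} = \frac{- \frac{131}{18730} + 26045 \cdot \frac{1}{36596}}{4556} = \left(- \frac{131}{18730} + \frac{26045}{36596}\right) \frac{1}{4556} = \frac{241514387}{342721540} \cdot \frac{1}{4556} = \frac{241514387}{1561439336240}$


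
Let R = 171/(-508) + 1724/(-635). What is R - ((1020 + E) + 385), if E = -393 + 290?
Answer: -3314831/2540 ≈ -1305.1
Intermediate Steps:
E = -103
R = -7751/2540 (R = 171*(-1/508) + 1724*(-1/635) = -171/508 - 1724/635 = -7751/2540 ≈ -3.0516)
R - ((1020 + E) + 385) = -7751/2540 - ((1020 - 103) + 385) = -7751/2540 - (917 + 385) = -7751/2540 - 1*1302 = -7751/2540 - 1302 = -3314831/2540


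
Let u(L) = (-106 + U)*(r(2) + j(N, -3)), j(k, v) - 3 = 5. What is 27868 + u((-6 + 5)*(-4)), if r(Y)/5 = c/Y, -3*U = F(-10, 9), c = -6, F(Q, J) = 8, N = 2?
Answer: 85886/3 ≈ 28629.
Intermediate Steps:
j(k, v) = 8 (j(k, v) = 3 + 5 = 8)
U = -8/3 (U = -1/3*8 = -8/3 ≈ -2.6667)
r(Y) = -30/Y (r(Y) = 5*(-6/Y) = -30/Y)
u(L) = 2282/3 (u(L) = (-106 - 8/3)*(-30/2 + 8) = -326*(-30*1/2 + 8)/3 = -326*(-15 + 8)/3 = -326/3*(-7) = 2282/3)
27868 + u((-6 + 5)*(-4)) = 27868 + 2282/3 = 85886/3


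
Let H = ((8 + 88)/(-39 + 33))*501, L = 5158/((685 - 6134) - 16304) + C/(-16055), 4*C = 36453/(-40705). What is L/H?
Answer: 13482606403691/455821628812804800 ≈ 2.9579e-5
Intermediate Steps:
C = -36453/162820 (C = (36453/(-40705))/4 = (36453*(-1/40705))/4 = (¼)*(-36453/40705) = -36453/162820 ≈ -0.22389)
L = -13482606403691/56863975650300 (L = 5158/((685 - 6134) - 16304) - 36453/162820/(-16055) = 5158/(-5449 - 16304) - 36453/162820*(-1/16055) = 5158/(-21753) + 36453/2614075100 = 5158*(-1/21753) + 36453/2614075100 = -5158/21753 + 36453/2614075100 = -13482606403691/56863975650300 ≈ -0.23710)
H = -8016 (H = (96/(-6))*501 = (96*(-⅙))*501 = -16*501 = -8016)
L/H = -13482606403691/56863975650300/(-8016) = -13482606403691/56863975650300*(-1/8016) = 13482606403691/455821628812804800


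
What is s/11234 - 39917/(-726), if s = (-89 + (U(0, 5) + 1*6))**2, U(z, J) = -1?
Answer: 226775117/4077942 ≈ 55.610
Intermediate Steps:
s = 7056 (s = (-89 + (-1 + 1*6))**2 = (-89 + (-1 + 6))**2 = (-89 + 5)**2 = (-84)**2 = 7056)
s/11234 - 39917/(-726) = 7056/11234 - 39917/(-726) = 7056*(1/11234) - 39917*(-1/726) = 3528/5617 + 39917/726 = 226775117/4077942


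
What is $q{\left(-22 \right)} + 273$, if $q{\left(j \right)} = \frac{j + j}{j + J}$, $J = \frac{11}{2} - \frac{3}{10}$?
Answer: $\frac{5788}{21} \approx 275.62$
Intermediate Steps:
$J = \frac{26}{5}$ ($J = 11 \cdot \frac{1}{2} - \frac{3}{10} = \frac{11}{2} - \frac{3}{10} = \frac{26}{5} \approx 5.2$)
$q{\left(j \right)} = \frac{2 j}{\frac{26}{5} + j}$ ($q{\left(j \right)} = \frac{j + j}{j + \frac{26}{5}} = \frac{2 j}{\frac{26}{5} + j}$)
$q{\left(-22 \right)} + 273 = 10 \left(-22\right) \frac{1}{26 + 5 \left(-22\right)} + 273 = 10 \left(-22\right) \frac{1}{26 - 110} + 273 = 10 \left(-22\right) \frac{1}{-84} + 273 = 10 \left(-22\right) \left(- \frac{1}{84}\right) + 273 = \frac{55}{21} + 273 = \frac{5788}{21}$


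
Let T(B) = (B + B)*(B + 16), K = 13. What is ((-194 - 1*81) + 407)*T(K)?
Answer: 99528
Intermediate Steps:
T(B) = 2*B*(16 + B) (T(B) = (2*B)*(16 + B) = 2*B*(16 + B))
((-194 - 1*81) + 407)*T(K) = ((-194 - 1*81) + 407)*(2*13*(16 + 13)) = ((-194 - 81) + 407)*(2*13*29) = (-275 + 407)*754 = 132*754 = 99528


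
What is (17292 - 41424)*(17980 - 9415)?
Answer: -206690580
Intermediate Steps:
(17292 - 41424)*(17980 - 9415) = -24132*8565 = -206690580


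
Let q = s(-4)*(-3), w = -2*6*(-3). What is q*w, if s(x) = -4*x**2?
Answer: 6912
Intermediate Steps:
w = 36 (w = -12*(-3) = 36)
q = 192 (q = -4*(-4)**2*(-3) = -4*16*(-3) = -64*(-3) = 192)
q*w = 192*36 = 6912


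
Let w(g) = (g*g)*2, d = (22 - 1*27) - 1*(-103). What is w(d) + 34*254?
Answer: 27844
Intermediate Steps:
d = 98 (d = (22 - 27) + 103 = -5 + 103 = 98)
w(g) = 2*g**2 (w(g) = g**2*2 = 2*g**2)
w(d) + 34*254 = 2*98**2 + 34*254 = 2*9604 + 8636 = 19208 + 8636 = 27844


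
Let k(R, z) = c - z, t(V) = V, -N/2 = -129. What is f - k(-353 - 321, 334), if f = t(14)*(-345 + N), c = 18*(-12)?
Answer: -668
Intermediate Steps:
N = 258 (N = -2*(-129) = 258)
c = -216
f = -1218 (f = 14*(-345 + 258) = 14*(-87) = -1218)
k(R, z) = -216 - z
f - k(-353 - 321, 334) = -1218 - (-216 - 1*334) = -1218 - (-216 - 334) = -1218 - 1*(-550) = -1218 + 550 = -668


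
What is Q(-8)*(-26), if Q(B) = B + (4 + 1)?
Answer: 78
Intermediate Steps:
Q(B) = 5 + B (Q(B) = B + 5 = 5 + B)
Q(-8)*(-26) = (5 - 8)*(-26) = -3*(-26) = 78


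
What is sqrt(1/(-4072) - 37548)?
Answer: I*sqrt(155647575226)/2036 ≈ 193.77*I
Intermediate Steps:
sqrt(1/(-4072) - 37548) = sqrt(-1/4072 - 37548) = sqrt(-152895457/4072) = I*sqrt(155647575226)/2036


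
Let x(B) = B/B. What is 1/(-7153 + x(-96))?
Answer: -1/7152 ≈ -0.00013982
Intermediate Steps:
x(B) = 1
1/(-7153 + x(-96)) = 1/(-7153 + 1) = 1/(-7152) = -1/7152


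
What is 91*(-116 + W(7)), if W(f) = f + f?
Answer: -9282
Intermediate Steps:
W(f) = 2*f
91*(-116 + W(7)) = 91*(-116 + 2*7) = 91*(-116 + 14) = 91*(-102) = -9282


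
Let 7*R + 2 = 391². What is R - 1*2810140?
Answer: -19518101/7 ≈ -2.7883e+6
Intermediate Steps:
R = 152879/7 (R = -2/7 + (⅐)*391² = -2/7 + (⅐)*152881 = -2/7 + 152881/7 = 152879/7 ≈ 21840.)
R - 1*2810140 = 152879/7 - 1*2810140 = 152879/7 - 2810140 = -19518101/7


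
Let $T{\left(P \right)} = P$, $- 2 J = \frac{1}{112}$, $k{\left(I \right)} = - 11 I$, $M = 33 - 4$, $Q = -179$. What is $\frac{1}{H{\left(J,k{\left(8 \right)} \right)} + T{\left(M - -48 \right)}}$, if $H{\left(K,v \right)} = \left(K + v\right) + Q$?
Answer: $- \frac{224}{42561} \approx -0.005263$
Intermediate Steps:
$M = 29$
$J = - \frac{1}{224}$ ($J = - \frac{1}{2 \cdot 112} = \left(- \frac{1}{2}\right) \frac{1}{112} = - \frac{1}{224} \approx -0.0044643$)
$H{\left(K,v \right)} = -179 + K + v$ ($H{\left(K,v \right)} = \left(K + v\right) - 179 = -179 + K + v$)
$\frac{1}{H{\left(J,k{\left(8 \right)} \right)} + T{\left(M - -48 \right)}} = \frac{1}{\left(-179 - \frac{1}{224} - 88\right) + \left(29 - -48\right)} = \frac{1}{\left(-179 - \frac{1}{224} - 88\right) + \left(29 + 48\right)} = \frac{1}{- \frac{59809}{224} + 77} = \frac{1}{- \frac{42561}{224}} = - \frac{224}{42561}$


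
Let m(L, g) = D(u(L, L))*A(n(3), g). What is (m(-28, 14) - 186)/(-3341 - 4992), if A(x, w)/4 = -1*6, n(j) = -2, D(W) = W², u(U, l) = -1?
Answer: 210/8333 ≈ 0.025201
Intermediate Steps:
A(x, w) = -24 (A(x, w) = 4*(-1*6) = 4*(-6) = -24)
m(L, g) = -24 (m(L, g) = (-1)²*(-24) = 1*(-24) = -24)
(m(-28, 14) - 186)/(-3341 - 4992) = (-24 - 186)/(-3341 - 4992) = -210/(-8333) = -210*(-1/8333) = 210/8333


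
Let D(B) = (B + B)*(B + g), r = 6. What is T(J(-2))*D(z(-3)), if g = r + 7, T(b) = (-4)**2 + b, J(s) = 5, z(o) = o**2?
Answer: 8316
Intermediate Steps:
T(b) = 16 + b
g = 13 (g = 6 + 7 = 13)
D(B) = 2*B*(13 + B) (D(B) = (B + B)*(B + 13) = (2*B)*(13 + B) = 2*B*(13 + B))
T(J(-2))*D(z(-3)) = (16 + 5)*(2*(-3)**2*(13 + (-3)**2)) = 21*(2*9*(13 + 9)) = 21*(2*9*22) = 21*396 = 8316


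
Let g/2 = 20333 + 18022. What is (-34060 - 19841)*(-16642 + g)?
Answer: -3237725268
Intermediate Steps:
g = 76710 (g = 2*(20333 + 18022) = 2*38355 = 76710)
(-34060 - 19841)*(-16642 + g) = (-34060 - 19841)*(-16642 + 76710) = -53901*60068 = -3237725268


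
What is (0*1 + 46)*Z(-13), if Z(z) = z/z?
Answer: 46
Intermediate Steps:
Z(z) = 1
(0*1 + 46)*Z(-13) = (0*1 + 46)*1 = (0 + 46)*1 = 46*1 = 46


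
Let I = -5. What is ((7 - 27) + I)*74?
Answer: -1850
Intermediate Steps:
((7 - 27) + I)*74 = ((7 - 27) - 5)*74 = (-20 - 5)*74 = -25*74 = -1850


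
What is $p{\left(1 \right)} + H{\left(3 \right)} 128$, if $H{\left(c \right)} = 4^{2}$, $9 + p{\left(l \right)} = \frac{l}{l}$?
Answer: $2040$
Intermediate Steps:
$p{\left(l \right)} = -8$ ($p{\left(l \right)} = -9 + \frac{l}{l} = -9 + 1 = -8$)
$H{\left(c \right)} = 16$
$p{\left(1 \right)} + H{\left(3 \right)} 128 = -8 + 16 \cdot 128 = -8 + 2048 = 2040$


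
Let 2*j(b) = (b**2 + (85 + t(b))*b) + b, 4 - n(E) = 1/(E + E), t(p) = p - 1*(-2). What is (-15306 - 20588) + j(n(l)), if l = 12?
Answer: -20565599/576 ≈ -35704.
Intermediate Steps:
t(p) = 2 + p (t(p) = p + 2 = 2 + p)
n(E) = 4 - 1/(2*E) (n(E) = 4 - 1/(E + E) = 4 - 1/(2*E))
j(b) = b/2 + b**2/2 + b*(87 + b)/2 (j(b) = ((b**2 + (85 + (2 + b))*b) + b)/2 = ((b**2 + (87 + b)*b) + b)/2 = ((b**2 + b*(87 + b)) + b)/2 = (b + b**2 + b*(87 + b))/2 = b/2 + b**2/2 + b*(87 + b)/2)
(-15306 - 20588) + j(n(l)) = (-15306 - 20588) + (4 - 1/2/12)*(44 + (4 - 1/2/12)) = -35894 + (4 - 1/2*1/12)*(44 + (4 - 1/2*1/12)) = -35894 + (4 - 1/24)*(44 + (4 - 1/24)) = -35894 + 95*(44 + 95/24)/24 = -35894 + (95/24)*(1151/24) = -35894 + 109345/576 = -20565599/576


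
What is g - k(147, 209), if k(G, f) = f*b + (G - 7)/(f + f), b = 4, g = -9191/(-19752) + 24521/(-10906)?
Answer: -141855568837/169254888 ≈ -838.12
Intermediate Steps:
g = -27435839/15386808 (g = -9191*(-1/19752) + 24521*(-1/10906) = 9191/19752 - 3503/1558 = -27435839/15386808 ≈ -1.7831)
k(G, f) = 4*f + (-7 + G)/(2*f) (k(G, f) = f*4 + (G - 7)/(f + f) = 4*f + (-7 + G)/((2*f)) = 4*f + (-7 + G)*(1/(2*f)) = 4*f + (-7 + G)/(2*f))
g - k(147, 209) = -27435839/15386808 - (-7 + 147 + 8*209²)/(2*209) = -27435839/15386808 - (-7 + 147 + 8*43681)/(2*209) = -27435839/15386808 - (-7 + 147 + 349448)/(2*209) = -27435839/15386808 - 349588/(2*209) = -27435839/15386808 - 1*174794/209 = -27435839/15386808 - 174794/209 = -141855568837/169254888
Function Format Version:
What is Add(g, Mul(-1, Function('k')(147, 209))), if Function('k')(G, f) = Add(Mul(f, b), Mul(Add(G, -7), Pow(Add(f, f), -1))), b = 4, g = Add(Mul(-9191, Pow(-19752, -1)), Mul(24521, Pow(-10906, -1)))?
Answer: Rational(-141855568837, 169254888) ≈ -838.12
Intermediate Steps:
g = Rational(-27435839, 15386808) (g = Add(Mul(-9191, Rational(-1, 19752)), Mul(24521, Rational(-1, 10906))) = Add(Rational(9191, 19752), Rational(-3503, 1558)) = Rational(-27435839, 15386808) ≈ -1.7831)
Function('k')(G, f) = Add(Mul(4, f), Mul(Rational(1, 2), Pow(f, -1), Add(-7, G))) (Function('k')(G, f) = Add(Mul(f, 4), Mul(Add(G, -7), Pow(Add(f, f), -1))) = Add(Mul(4, f), Mul(Add(-7, G), Pow(Mul(2, f), -1))) = Add(Mul(4, f), Mul(Add(-7, G), Mul(Rational(1, 2), Pow(f, -1)))) = Add(Mul(4, f), Mul(Rational(1, 2), Pow(f, -1), Add(-7, G))))
Add(g, Mul(-1, Function('k')(147, 209))) = Add(Rational(-27435839, 15386808), Mul(-1, Mul(Rational(1, 2), Pow(209, -1), Add(-7, 147, Mul(8, Pow(209, 2)))))) = Add(Rational(-27435839, 15386808), Mul(-1, Mul(Rational(1, 2), Rational(1, 209), Add(-7, 147, Mul(8, 43681))))) = Add(Rational(-27435839, 15386808), Mul(-1, Mul(Rational(1, 2), Rational(1, 209), Add(-7, 147, 349448)))) = Add(Rational(-27435839, 15386808), Mul(-1, Mul(Rational(1, 2), Rational(1, 209), 349588))) = Add(Rational(-27435839, 15386808), Mul(-1, Rational(174794, 209))) = Add(Rational(-27435839, 15386808), Rational(-174794, 209)) = Rational(-141855568837, 169254888)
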